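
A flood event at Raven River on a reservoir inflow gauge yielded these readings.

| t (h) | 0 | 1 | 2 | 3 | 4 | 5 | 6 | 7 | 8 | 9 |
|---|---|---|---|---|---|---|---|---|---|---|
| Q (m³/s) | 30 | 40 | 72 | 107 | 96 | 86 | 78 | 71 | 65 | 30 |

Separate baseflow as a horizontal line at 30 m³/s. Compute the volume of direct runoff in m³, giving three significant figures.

V ≈ 1.35 × 10^6 m³

Direct-runoff ordinates (Q − Q_b): 0.0, 10.0, 42.0, 77.0, 66.0, 56.0, 48.0, 41.0, 35.0, 0.0 m³/s.
ΣQ_DR = 375.0 m³/s.
With Δt = 1 h = 3600 s, V = ΣQ_DR · Δt = 375.0 × 3600 = 1.35 × 10^6 m³.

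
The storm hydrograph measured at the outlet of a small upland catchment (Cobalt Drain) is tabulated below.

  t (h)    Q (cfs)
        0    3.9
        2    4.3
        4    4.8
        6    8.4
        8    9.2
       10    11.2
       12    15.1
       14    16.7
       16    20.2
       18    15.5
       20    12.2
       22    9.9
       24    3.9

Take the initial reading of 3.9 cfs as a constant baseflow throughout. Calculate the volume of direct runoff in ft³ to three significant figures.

V ≈ 6.09 × 10^5 ft³

Direct-runoff ordinates (Q − Q_b): 0.0, 0.4, 0.9, 4.5, 5.3, 7.3, 11.2, 12.8, 16.3, 11.6, 8.3, 6.0, 0.0 cfs.
ΣQ_DR = 84.60 cfs.
With Δt = 2 h = 7200 s, V = ΣQ_DR · Δt = 84.60 × 7200 = 6.09 × 10^5 ft³.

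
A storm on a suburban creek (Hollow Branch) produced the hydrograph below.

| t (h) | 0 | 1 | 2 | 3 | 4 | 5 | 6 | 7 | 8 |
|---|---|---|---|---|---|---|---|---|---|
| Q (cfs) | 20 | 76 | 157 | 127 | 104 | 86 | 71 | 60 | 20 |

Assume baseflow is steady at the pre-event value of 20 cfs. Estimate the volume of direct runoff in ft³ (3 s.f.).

Direct-runoff ordinates (Q − Q_b): 0.0, 56.0, 137.0, 107.0, 84.0, 66.0, 51.0, 40.0, 0.0 cfs.
ΣQ_DR = 541.0 cfs.
With Δt = 1 h = 3600 s, V = ΣQ_DR · Δt = 541.0 × 3600 = 1.95 × 10^6 ft³.

V ≈ 1.95 × 10^6 ft³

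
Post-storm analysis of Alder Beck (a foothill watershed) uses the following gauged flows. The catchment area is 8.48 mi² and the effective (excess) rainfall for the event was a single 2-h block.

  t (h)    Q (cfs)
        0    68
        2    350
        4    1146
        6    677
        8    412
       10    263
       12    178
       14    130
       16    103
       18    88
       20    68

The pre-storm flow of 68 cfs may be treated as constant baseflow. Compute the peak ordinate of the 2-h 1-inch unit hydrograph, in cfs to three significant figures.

U_p ≈ 1080 cfs

Direct runoff: 0.0, 282.0, 1078.0, 609.0, 344.0, 195.0, 110.0, 62.0, 35.0, 20.0, 0.0 cfs; ΣQ_DR = 2735 cfs, peak = 1078.0 cfs.
Runoff depth d = ΣQ_DR·Δt / A = 2735 × 7200 / (8.48 mi²) = 0.9996 in.
The 1-inch UH is the DRH scaled by (1 in)/d, so U_p = 1078.0 × 1/0.9996 = 1080 cfs.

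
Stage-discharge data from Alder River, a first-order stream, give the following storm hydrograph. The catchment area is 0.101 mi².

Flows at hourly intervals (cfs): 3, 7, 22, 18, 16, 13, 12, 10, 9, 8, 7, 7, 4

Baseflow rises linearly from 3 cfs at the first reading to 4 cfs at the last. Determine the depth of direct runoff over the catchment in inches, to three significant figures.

d ≈ 1.39 in

Direct runoff: 0.00, 3.92, 18.83, 14.75, 12.67, 9.58, 8.50, 6.42, 5.33, 4.25, 3.17, 3.08, 0.00 cfs; ΣQ_DR = 90.50 cfs.
V = ΣQ_DR · Δt = 90.50 × 3600 s = 3.258 × 10^5 ft³.
Over A = 0.101 mi², depth = V / A = 1.39 in.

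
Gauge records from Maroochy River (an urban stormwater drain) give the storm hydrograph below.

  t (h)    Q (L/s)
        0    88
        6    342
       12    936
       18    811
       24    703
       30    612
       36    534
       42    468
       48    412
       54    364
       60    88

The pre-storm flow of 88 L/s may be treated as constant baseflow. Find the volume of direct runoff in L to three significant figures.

Direct-runoff ordinates (Q − Q_b): 0.0, 254.0, 848.0, 723.0, 615.0, 524.0, 446.0, 380.0, 324.0, 276.0, 0.0 L/s.
ΣQ_DR = 4390 L/s.
With Δt = 6 h = 21600 s, V = ΣQ_DR · Δt = 4390 × 21600 = 9.48 × 10^7 L.

V ≈ 9.48 × 10^7 L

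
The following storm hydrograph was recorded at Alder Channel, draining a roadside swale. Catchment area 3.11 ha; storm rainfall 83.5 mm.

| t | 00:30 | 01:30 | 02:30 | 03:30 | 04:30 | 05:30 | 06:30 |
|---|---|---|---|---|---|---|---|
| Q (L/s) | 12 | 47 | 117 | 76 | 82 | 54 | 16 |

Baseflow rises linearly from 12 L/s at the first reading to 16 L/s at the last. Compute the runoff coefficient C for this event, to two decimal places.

C ≈ 0.42

ΣQ_DR = 306.0 L/s; V = ΣQ_DR·Δt = 1.102 × 10^6 L.
Runoff depth d = V / A = 35.42 mm.
C = d / P = 35.42 / 83.5 = 0.42.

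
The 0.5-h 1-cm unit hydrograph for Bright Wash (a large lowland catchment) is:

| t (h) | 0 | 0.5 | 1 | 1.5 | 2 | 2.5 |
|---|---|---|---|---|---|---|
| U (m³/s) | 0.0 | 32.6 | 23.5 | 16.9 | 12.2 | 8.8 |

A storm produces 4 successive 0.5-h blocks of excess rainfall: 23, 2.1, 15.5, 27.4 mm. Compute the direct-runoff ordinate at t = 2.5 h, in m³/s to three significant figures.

Q ≈ 113 m³/s

By discrete convolution, Q_j = Σ (P_i / 10 mm) · U_{j−i}.
At t = 2.5 h (j=5): Q = (23/10)·8.8 + (2.1/10)·12.2 + (15.5/10)·16.9 + (27.4/10)·23.5 = 113 m³/s.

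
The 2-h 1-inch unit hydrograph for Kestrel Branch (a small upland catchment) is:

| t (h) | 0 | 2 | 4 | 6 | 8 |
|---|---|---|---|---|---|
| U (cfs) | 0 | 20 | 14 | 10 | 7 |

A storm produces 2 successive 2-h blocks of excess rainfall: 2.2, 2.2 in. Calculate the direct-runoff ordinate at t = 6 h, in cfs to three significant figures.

By discrete convolution, Q_j = Σ (P_i / 1 in) · U_{j−i}.
At t = 6 h (j=3): Q = (2.2/1)·10 + (2.2/1)·14 = 52.8 cfs.

Q ≈ 52.8 cfs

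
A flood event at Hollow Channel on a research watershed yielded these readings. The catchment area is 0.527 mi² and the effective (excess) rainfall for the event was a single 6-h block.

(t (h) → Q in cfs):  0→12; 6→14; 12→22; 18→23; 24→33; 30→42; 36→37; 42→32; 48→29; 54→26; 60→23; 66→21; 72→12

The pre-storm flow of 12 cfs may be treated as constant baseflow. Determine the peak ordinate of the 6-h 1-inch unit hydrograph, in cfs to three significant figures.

Direct runoff: 0.0, 2.0, 10.0, 11.0, 21.0, 30.0, 25.0, 20.0, 17.0, 14.0, 11.0, 9.0, 0.0 cfs; ΣQ_DR = 170.0 cfs, peak = 30.0 cfs.
Runoff depth d = ΣQ_DR·Δt / A = 170.0 × 21600 / (0.527 mi²) = 2.999 in.
The 1-inch UH is the DRH scaled by (1 in)/d, so U_p = 30.0 × 1/2.999 = 10.0 cfs.

U_p ≈ 10.0 cfs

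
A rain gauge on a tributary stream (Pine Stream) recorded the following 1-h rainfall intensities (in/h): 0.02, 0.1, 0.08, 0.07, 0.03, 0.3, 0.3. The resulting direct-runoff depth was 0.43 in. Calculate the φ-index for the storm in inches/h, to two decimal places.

φ ≈ 0.09 in/h

Only the 3 blocks with intensity above φ contribute runoff: 0.1, 0.3, 0.3 in/h.
Σ(I−φ)·Δt = d  ⇒  (0.1+0.3+0.3 − 3φ)·1 = 0.43
φ = (0.7000 − 0.43/1) / 3 = 0.09 in/h.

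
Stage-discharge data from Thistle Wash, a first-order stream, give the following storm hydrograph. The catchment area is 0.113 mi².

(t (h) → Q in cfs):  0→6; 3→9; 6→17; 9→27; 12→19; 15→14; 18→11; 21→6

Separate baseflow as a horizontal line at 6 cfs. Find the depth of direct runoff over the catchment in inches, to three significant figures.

d ≈ 2.51 in

Direct runoff: 0.0, 3.0, 11.0, 21.0, 13.0, 8.0, 5.0, 0.0 cfs; ΣQ_DR = 61.00 cfs.
V = ΣQ_DR · Δt = 61.00 × 10800 s = 6.588 × 10^5 ft³.
Over A = 0.113 mi², depth = V / A = 2.51 in.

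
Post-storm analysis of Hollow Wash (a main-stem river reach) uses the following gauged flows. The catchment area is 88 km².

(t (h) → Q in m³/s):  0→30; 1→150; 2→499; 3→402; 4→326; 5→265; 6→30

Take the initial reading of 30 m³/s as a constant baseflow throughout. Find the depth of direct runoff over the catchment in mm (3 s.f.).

d ≈ 61.0 mm

Direct runoff: 0.0, 120.0, 469.0, 372.0, 296.0, 235.0, 0.0 m³/s; ΣQ_DR = 1492 m³/s.
V = ΣQ_DR · Δt = 1492 × 3600 s = 5.371 × 10^6 m³.
Over A = 88 km², depth = V / A = 61.0 mm.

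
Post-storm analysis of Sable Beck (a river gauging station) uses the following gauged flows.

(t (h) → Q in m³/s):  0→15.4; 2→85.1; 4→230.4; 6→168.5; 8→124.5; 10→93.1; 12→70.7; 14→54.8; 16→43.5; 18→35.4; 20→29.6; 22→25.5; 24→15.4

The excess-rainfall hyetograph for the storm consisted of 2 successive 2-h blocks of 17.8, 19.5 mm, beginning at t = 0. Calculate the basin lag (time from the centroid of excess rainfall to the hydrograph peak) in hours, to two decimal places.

t_L ≈ 1.95 h

Centroid of excess rainfall: t_c = Σ P_i·t̄_i / ΣP_i = 2.0456 h (block centres at 1, 3 h).
Hydrograph peak occurs at t = 4 h, so basin lag t_L = 4 − 2.0456 = 1.95 h.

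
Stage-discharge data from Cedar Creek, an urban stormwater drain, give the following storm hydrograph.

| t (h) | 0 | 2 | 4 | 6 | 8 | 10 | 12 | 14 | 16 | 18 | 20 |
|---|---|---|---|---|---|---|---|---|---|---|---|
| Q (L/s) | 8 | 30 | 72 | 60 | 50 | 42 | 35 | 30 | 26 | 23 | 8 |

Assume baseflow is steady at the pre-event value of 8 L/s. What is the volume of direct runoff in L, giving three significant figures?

V ≈ 2.13 × 10^6 L

Direct-runoff ordinates (Q − Q_b): 0.0, 22.0, 64.0, 52.0, 42.0, 34.0, 27.0, 22.0, 18.0, 15.0, 0.0 L/s.
ΣQ_DR = 296.0 L/s.
With Δt = 2 h = 7200 s, V = ΣQ_DR · Δt = 296.0 × 7200 = 2.13 × 10^6 L.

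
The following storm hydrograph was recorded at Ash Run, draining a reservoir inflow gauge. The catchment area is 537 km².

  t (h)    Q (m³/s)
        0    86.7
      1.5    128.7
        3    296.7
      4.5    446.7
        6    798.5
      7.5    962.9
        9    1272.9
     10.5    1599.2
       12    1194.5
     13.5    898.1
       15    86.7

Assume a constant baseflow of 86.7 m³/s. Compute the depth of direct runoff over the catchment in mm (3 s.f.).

Direct runoff: 0.0, 42.0, 210.0, 360.0, 711.8, 876.2, 1186.2, 1512.5, 1107.8, 811.4, 0.0 m³/s; ΣQ_DR = 6818 m³/s.
V = ΣQ_DR · Δt = 6818 × 5400 s = 3.682 × 10^7 m³.
Over A = 537 km², depth = V / A = 68.6 mm.

d ≈ 68.6 mm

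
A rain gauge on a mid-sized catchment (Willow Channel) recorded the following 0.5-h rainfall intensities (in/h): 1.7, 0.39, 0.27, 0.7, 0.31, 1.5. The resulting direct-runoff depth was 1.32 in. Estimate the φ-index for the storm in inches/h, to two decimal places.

Only the 3 blocks with intensity above φ contribute runoff: 1.7, 0.7, 1.5 in/h.
Σ(I−φ)·Δt = d  ⇒  (1.7+0.7+1.5 − 3φ)·0.5 = 1.32
φ = (3.900 − 1.32/0.5) / 3 = 0.42 in/h.

φ ≈ 0.42 in/h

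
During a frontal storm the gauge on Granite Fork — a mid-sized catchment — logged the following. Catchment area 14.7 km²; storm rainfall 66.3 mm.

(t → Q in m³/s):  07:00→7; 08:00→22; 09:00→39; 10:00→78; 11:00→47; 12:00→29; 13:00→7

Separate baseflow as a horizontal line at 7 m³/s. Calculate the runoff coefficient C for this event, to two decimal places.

ΣQ_DR = 180.0 m³/s; V = ΣQ_DR·Δt = 6.480 × 10^5 m³.
Runoff depth d = V / A = 44.08 mm.
C = d / P = 44.08 / 66.3 = 0.66.

C ≈ 0.66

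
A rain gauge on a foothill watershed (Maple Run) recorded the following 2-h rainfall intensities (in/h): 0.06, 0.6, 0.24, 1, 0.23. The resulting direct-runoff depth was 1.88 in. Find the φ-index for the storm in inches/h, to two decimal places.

φ ≈ 0.33 in/h

Only the 2 blocks with intensity above φ contribute runoff: 0.6, 1 in/h.
Σ(I−φ)·Δt = d  ⇒  (0.6+1 − 2φ)·2 = 1.88
φ = (1.600 − 1.88/2) / 2 = 0.33 in/h.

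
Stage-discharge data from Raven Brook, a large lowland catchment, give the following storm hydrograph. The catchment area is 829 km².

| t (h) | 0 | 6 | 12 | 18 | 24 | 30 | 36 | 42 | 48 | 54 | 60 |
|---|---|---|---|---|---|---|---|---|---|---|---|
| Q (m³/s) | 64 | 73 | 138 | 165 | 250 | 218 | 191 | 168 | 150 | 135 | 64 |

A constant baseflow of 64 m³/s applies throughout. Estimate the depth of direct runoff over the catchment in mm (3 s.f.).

d ≈ 23.8 mm

Direct runoff: 0.0, 9.0, 74.0, 101.0, 186.0, 154.0, 127.0, 104.0, 86.0, 71.0, 0.0 m³/s; ΣQ_DR = 912.0 m³/s.
V = ΣQ_DR · Δt = 912.0 × 21600 s = 1.970 × 10^7 m³.
Over A = 829 km², depth = V / A = 23.8 mm.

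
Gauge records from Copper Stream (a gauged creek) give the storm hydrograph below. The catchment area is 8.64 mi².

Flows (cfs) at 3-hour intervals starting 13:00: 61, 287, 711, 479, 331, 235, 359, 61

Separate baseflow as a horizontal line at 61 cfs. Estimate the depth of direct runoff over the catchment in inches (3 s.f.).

d ≈ 1.10 in

Direct runoff: 0.0, 226.0, 650.0, 418.0, 270.0, 174.0, 298.0, 0.0 cfs; ΣQ_DR = 2036 cfs.
V = ΣQ_DR · Δt = 2036 × 10800 s = 2.199 × 10^7 ft³.
Over A = 8.64 mi², depth = V / A = 1.10 in.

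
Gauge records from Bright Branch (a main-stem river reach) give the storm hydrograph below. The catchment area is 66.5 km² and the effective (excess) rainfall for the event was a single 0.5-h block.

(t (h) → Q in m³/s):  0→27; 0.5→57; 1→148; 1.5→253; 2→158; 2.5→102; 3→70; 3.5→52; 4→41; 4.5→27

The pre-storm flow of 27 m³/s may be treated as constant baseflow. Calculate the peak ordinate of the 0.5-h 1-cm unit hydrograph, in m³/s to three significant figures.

U_p ≈ 126 m³/s

Direct runoff: 0.0, 30.0, 121.0, 226.0, 131.0, 75.0, 43.0, 25.0, 14.0, 0.0 m³/s; ΣQ_DR = 665.0 m³/s, peak = 226.0 m³/s.
Runoff depth d = ΣQ_DR·Δt / A = 665.0 × 1800 / (66.5 km²) = 18.00 mm.
The 1-cm UH is the DRH scaled by (10 mm)/d, so U_p = 226.0 × 10/18.00 = 126 m³/s.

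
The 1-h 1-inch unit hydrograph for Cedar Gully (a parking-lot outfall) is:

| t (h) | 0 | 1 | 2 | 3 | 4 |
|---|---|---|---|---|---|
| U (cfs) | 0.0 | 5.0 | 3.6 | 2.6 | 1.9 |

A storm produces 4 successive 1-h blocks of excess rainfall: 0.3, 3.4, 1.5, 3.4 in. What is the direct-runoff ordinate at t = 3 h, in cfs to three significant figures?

Q ≈ 20.5 cfs

By discrete convolution, Q_j = Σ (P_i / 1 in) · U_{j−i}.
At t = 3 h (j=3): Q = (0.3/1)·2.6 + (3.4/1)·3.6 + (1.5/1)·5.0 + (3.4/1)·0.0 = 20.5 cfs.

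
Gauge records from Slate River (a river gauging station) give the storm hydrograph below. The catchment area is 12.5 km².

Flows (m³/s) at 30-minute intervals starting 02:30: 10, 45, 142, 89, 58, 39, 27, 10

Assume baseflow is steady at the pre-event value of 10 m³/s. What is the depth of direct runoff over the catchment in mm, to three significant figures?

d ≈ 49.0 mm

Direct runoff: 0.0, 35.0, 132.0, 79.0, 48.0, 29.0, 17.0, 0.0 m³/s; ΣQ_DR = 340.0 m³/s.
V = ΣQ_DR · Δt = 340.0 × 1800 s = 6.120 × 10^5 m³.
Over A = 12.5 km², depth = V / A = 49.0 mm.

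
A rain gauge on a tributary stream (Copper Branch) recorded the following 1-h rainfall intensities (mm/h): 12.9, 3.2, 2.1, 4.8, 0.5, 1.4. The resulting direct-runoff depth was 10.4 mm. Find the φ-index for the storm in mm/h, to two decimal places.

φ ≈ 3.65 mm/h

Only the 2 blocks with intensity above φ contribute runoff: 12.9, 4.8 mm/h.
Σ(I−φ)·Δt = d  ⇒  (12.9+4.8 − 2φ)·1 = 10.4
φ = (17.70 − 10.4/1) / 2 = 3.65 mm/h.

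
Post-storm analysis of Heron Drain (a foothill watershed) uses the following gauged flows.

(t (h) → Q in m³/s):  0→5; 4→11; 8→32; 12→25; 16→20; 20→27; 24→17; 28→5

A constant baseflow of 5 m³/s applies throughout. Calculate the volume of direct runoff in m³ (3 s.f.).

Direct-runoff ordinates (Q − Q_b): 0.0, 6.0, 27.0, 20.0, 15.0, 22.0, 12.0, 0.0 m³/s.
ΣQ_DR = 102.0 m³/s.
With Δt = 4 h = 14400 s, V = ΣQ_DR · Δt = 102.0 × 14400 = 1.47 × 10^6 m³.

V ≈ 1.47 × 10^6 m³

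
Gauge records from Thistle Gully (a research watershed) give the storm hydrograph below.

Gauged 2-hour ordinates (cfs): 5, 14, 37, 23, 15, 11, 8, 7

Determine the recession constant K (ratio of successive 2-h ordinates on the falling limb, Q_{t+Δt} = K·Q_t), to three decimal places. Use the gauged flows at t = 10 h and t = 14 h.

Using the recession-limb readings at t = 10 h and t = 14 h: Q falls from 11 to 7 cfs over 2 intervals.
K = (Q₂/Q₁)^(1/2) = (7/11)^(1/2) = 0.798.

K ≈ 0.798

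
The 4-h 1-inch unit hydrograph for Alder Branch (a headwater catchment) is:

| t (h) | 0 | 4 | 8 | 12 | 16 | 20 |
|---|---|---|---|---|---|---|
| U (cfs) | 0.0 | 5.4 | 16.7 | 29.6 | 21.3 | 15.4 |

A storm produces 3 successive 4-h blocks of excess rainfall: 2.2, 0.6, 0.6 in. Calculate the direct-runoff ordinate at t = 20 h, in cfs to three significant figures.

Q ≈ 64.4 cfs

By discrete convolution, Q_j = Σ (P_i / 1 in) · U_{j−i}.
At t = 20 h (j=5): Q = (2.2/1)·15.4 + (0.6/1)·21.3 + (0.6/1)·29.6 = 64.4 cfs.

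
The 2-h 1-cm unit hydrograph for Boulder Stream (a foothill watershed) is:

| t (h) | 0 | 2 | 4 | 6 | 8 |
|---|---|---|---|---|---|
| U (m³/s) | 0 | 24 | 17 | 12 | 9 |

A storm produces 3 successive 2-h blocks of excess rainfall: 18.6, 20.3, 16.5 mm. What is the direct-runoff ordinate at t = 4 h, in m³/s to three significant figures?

Q ≈ 80.3 m³/s

By discrete convolution, Q_j = Σ (P_i / 10 mm) · U_{j−i}.
At t = 4 h (j=2): Q = (18.6/10)·17 + (20.3/10)·24 + (16.5/10)·0 = 80.3 m³/s.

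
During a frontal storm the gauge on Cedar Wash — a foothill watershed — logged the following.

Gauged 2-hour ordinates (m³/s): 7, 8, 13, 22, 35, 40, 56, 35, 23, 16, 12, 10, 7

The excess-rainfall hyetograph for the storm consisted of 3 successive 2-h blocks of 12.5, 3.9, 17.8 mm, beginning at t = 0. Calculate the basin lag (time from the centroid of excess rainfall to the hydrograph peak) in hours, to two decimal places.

Centroid of excess rainfall: t_c = Σ P_i·t̄_i / ΣP_i = 3.3099 h (block centres at 1, 3, 5 h).
Hydrograph peak occurs at t = 12 h, so basin lag t_L = 12 − 3.3099 = 8.69 h.

t_L ≈ 8.69 h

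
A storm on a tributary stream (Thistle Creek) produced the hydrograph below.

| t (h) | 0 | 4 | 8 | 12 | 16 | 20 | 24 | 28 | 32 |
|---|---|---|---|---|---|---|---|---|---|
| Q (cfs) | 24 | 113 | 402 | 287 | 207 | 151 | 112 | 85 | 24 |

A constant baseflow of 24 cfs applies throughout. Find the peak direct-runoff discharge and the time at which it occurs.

Q_p = 378.0 cfs at t = 8 h

Subtracting baseflow gives direct-runoff ordinates: 0.0, 89.0, 378.0, 263.0, 183.0, 127.0, 88.0, 61.0, 0.0 cfs.
The maximum is 378.0 cfs, occurring at the reading for t = 8 h.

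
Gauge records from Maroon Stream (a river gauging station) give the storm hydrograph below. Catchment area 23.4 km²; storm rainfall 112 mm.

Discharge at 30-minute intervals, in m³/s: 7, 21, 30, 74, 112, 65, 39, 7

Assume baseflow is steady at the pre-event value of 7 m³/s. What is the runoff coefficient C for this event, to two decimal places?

ΣQ_DR = 299.0 m³/s; V = ΣQ_DR·Δt = 5.382 × 10^5 m³.
Runoff depth d = V / A = 23.00 mm.
C = d / P = 23.00 / 112 = 0.21.

C ≈ 0.21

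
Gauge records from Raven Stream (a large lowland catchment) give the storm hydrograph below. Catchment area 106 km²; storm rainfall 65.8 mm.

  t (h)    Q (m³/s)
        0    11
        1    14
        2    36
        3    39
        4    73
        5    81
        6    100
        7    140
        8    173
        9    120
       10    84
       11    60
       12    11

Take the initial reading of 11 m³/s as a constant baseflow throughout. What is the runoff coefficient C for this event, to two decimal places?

ΣQ_DR = 799.0 m³/s; V = ΣQ_DR·Δt = 2.876 × 10^6 m³.
Runoff depth d = V / A = 27.14 mm.
C = d / P = 27.14 / 65.8 = 0.41.

C ≈ 0.41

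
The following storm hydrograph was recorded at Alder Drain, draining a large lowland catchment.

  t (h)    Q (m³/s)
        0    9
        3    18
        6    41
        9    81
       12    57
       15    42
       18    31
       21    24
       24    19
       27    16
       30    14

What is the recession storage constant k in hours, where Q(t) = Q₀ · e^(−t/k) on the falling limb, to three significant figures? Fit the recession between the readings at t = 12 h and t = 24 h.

k ≈ 10.9 h

On the falling limb, Q drops from 57 to 19 m³/s between t = 12 h and t = 24 h (Δt = 12 h).
k = −Δt / ln(Q₂/Q₁) = −12 / ln(19/57) = 10.9 h.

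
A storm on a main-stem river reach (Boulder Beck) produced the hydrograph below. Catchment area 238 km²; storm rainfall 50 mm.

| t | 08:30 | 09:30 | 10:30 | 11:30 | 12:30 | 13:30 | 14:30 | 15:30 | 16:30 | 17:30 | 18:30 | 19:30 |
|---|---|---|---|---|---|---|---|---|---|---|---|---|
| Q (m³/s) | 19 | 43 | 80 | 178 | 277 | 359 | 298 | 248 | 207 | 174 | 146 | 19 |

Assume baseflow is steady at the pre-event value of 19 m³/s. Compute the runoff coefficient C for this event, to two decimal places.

ΣQ_DR = 1820 m³/s; V = ΣQ_DR·Δt = 6.552 × 10^6 m³.
Runoff depth d = V / A = 27.53 mm.
C = d / P = 27.53 / 50 = 0.55.

C ≈ 0.55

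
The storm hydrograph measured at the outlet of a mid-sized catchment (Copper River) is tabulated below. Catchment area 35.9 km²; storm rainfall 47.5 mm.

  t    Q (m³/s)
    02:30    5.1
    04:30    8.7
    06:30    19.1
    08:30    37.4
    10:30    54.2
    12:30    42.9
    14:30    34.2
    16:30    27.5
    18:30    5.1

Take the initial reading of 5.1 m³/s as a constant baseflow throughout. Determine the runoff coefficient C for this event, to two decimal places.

ΣQ_DR = 188.3 m³/s; V = ΣQ_DR·Δt = 1.356 × 10^6 m³.
Runoff depth d = V / A = 37.76 mm.
C = d / P = 37.76 / 47.5 = 0.80.

C ≈ 0.80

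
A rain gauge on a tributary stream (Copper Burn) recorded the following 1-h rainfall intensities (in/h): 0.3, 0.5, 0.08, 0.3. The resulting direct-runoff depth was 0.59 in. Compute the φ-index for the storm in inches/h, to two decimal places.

φ ≈ 0.17 in/h

Only the 3 blocks with intensity above φ contribute runoff: 0.3, 0.5, 0.3 in/h.
Σ(I−φ)·Δt = d  ⇒  (0.3+0.5+0.3 − 3φ)·1 = 0.59
φ = (1.100 − 0.59/1) / 3 = 0.17 in/h.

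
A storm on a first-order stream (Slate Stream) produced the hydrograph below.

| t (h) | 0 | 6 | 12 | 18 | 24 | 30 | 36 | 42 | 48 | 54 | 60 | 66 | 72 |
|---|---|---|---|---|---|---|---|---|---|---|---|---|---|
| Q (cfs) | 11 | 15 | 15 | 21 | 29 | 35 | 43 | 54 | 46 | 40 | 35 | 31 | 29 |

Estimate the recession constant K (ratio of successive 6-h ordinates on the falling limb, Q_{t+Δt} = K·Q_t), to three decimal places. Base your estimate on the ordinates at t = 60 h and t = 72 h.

Using the recession-limb readings at t = 60 h and t = 72 h: Q falls from 35 to 29 cfs over 2 intervals.
K = (Q₂/Q₁)^(1/2) = (29/35)^(1/2) = 0.910.

K ≈ 0.910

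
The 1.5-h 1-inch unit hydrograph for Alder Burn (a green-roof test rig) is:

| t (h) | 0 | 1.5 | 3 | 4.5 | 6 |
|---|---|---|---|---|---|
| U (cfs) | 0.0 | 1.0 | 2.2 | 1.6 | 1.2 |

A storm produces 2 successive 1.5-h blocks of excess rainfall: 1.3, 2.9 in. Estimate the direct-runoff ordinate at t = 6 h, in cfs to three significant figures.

Q ≈ 6.20 cfs

By discrete convolution, Q_j = Σ (P_i / 1 in) · U_{j−i}.
At t = 6 h (j=4): Q = (1.3/1)·1.2 + (2.9/1)·1.6 = 6.20 cfs.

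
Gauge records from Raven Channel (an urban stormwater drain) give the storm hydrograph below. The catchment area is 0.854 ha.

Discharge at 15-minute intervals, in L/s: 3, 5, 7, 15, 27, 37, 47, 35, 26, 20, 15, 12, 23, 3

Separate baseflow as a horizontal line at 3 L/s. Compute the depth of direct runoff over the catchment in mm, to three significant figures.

Direct runoff: 0.0, 2.0, 4.0, 12.0, 24.0, 34.0, 44.0, 32.0, 23.0, 17.0, 12.0, 9.0, 20.0, 0.0 L/s; ΣQ_DR = 233.0 L/s.
V = ΣQ_DR · Δt = 233.0 × 900 s = 2.097 × 10^5 L.
Over A = 0.854 ha, depth = V / A = 24.6 mm.

d ≈ 24.6 mm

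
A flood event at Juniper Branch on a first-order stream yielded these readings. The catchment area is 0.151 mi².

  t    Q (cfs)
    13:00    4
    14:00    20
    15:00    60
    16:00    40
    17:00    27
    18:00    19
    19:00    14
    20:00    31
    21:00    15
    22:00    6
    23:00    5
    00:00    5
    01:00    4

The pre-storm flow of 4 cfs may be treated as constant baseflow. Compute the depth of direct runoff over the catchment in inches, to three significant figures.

d ≈ 2.03 in

Direct runoff: 0.0, 16.0, 56.0, 36.0, 23.0, 15.0, 10.0, 27.0, 11.0, 2.0, 1.0, 1.0, 0.0 cfs; ΣQ_DR = 198.0 cfs.
V = ΣQ_DR · Δt = 198.0 × 3600 s = 7.128 × 10^5 ft³.
Over A = 0.151 mi², depth = V / A = 2.03 in.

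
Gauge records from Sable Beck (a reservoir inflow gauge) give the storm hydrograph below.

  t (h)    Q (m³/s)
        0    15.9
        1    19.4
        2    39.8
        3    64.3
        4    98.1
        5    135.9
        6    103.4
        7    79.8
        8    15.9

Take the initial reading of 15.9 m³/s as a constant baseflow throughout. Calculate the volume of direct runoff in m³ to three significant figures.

Direct-runoff ordinates (Q − Q_b): 0.0, 3.5, 23.9, 48.4, 82.2, 120.0, 87.5, 63.9, 0.0 m³/s.
ΣQ_DR = 429.4 m³/s.
With Δt = 1 h = 3600 s, V = ΣQ_DR · Δt = 429.4 × 3600 = 1.55 × 10^6 m³.

V ≈ 1.55 × 10^6 m³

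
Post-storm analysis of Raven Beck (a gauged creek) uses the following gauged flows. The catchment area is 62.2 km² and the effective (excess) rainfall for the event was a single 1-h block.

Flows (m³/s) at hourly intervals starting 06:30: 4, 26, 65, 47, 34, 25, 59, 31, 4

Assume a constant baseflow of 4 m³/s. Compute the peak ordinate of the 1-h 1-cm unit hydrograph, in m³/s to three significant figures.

Direct runoff: 0.0, 22.0, 61.0, 43.0, 30.0, 21.0, 55.0, 27.0, 0.0 m³/s; ΣQ_DR = 259.0 m³/s, peak = 61.0 m³/s.
Runoff depth d = ΣQ_DR·Δt / A = 259.0 × 3600 / (62.2 km²) = 14.99 mm.
The 1-cm UH is the DRH scaled by (10 mm)/d, so U_p = 61.0 × 10/14.99 = 40.7 m³/s.

U_p ≈ 40.7 m³/s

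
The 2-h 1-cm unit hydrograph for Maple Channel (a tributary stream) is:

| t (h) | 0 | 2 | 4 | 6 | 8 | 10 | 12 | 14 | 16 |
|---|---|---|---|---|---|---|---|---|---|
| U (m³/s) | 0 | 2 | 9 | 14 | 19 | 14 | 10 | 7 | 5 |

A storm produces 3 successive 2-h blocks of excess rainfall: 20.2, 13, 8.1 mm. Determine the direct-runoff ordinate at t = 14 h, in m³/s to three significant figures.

By discrete convolution, Q_j = Σ (P_i / 10 mm) · U_{j−i}.
At t = 14 h (j=7): Q = (20.2/10)·7 + (13/10)·10 + (8.1/10)·14 = 38.5 m³/s.

Q ≈ 38.5 m³/s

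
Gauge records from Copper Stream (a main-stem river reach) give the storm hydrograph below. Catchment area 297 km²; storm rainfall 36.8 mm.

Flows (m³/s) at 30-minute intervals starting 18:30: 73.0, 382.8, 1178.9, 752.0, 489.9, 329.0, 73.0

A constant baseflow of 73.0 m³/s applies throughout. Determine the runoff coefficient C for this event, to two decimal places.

C ≈ 0.46

ΣQ_DR = 2768 m³/s; V = ΣQ_DR·Δt = 4.982 × 10^6 m³.
Runoff depth d = V / A = 16.77 mm.
C = d / P = 16.77 / 36.8 = 0.46.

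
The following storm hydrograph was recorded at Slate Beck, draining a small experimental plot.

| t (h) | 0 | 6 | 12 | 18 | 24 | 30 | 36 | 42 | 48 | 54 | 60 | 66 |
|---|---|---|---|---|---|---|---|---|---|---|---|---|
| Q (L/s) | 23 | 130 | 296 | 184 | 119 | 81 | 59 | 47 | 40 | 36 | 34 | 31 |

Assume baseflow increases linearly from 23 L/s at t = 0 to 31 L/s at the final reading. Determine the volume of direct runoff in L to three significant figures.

V ≈ 1.63 × 10^7 L

Direct-runoff ordinates (Q − Q_b): 0.00, 106.27, 271.55, 158.82, 93.09, 54.36, 31.64, 18.91, 11.18, 6.45, 3.73, 0.00 L/s.
ΣQ_DR = 756.0 L/s.
With Δt = 6 h = 21600 s, V = ΣQ_DR · Δt = 756.0 × 21600 = 1.63 × 10^7 L.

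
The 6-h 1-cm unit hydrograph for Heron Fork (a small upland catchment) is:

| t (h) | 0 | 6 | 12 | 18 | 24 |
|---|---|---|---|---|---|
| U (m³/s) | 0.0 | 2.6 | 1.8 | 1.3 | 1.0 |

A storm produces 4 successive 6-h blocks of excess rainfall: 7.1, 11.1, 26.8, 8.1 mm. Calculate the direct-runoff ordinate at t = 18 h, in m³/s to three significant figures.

Q ≈ 9.89 m³/s

By discrete convolution, Q_j = Σ (P_i / 10 mm) · U_{j−i}.
At t = 18 h (j=3): Q = (7.1/10)·1.3 + (11.1/10)·1.8 + (26.8/10)·2.6 + (8.1/10)·0.0 = 9.89 m³/s.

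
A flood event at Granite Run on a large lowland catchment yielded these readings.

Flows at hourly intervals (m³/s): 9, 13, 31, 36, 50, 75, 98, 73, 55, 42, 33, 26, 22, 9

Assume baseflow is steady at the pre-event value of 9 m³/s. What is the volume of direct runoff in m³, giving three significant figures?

V ≈ 1.61 × 10^6 m³

Direct-runoff ordinates (Q − Q_b): 0.0, 4.0, 22.0, 27.0, 41.0, 66.0, 89.0, 64.0, 46.0, 33.0, 24.0, 17.0, 13.0, 0.0 m³/s.
ΣQ_DR = 446.0 m³/s.
With Δt = 1 h = 3600 s, V = ΣQ_DR · Δt = 446.0 × 3600 = 1.61 × 10^6 m³.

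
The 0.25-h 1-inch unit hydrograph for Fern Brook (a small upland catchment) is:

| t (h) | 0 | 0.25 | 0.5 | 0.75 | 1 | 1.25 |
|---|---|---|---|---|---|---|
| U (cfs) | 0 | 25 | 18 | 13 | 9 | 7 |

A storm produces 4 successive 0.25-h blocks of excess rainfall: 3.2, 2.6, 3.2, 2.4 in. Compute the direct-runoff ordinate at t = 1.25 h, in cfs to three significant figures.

Q ≈ 131 cfs

By discrete convolution, Q_j = Σ (P_i / 1 in) · U_{j−i}.
At t = 1.25 h (j=5): Q = (3.2/1)·7 + (2.6/1)·9 + (3.2/1)·13 + (2.4/1)·18 = 131 cfs.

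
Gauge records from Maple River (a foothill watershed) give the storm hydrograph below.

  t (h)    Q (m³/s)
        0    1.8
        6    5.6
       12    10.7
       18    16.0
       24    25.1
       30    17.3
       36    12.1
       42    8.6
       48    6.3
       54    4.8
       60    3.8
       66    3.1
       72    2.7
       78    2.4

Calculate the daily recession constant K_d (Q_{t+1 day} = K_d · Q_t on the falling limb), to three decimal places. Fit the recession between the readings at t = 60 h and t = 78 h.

Between t = 60 h and t = 78 h the flow falls from 3.8 to 2.4 m³/s over 3×6 h = 18 h.
Per-interval ratio K = (2.4/3.8)^(1/3) = 0.8580; K_d = K^(24/6) = 0.542.

K_d ≈ 0.542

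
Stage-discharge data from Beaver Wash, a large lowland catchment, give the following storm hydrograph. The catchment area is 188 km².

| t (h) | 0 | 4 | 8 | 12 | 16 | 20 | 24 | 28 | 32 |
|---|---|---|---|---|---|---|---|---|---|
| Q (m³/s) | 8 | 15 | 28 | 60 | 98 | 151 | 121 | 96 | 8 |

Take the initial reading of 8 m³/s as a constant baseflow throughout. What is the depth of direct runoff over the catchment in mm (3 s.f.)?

Direct runoff: 0.0, 7.0, 20.0, 52.0, 90.0, 143.0, 113.0, 88.0, 0.0 m³/s; ΣQ_DR = 513.0 m³/s.
V = ΣQ_DR · Δt = 513.0 × 14400 s = 7.387 × 10^6 m³.
Over A = 188 km², depth = V / A = 39.3 mm.

d ≈ 39.3 mm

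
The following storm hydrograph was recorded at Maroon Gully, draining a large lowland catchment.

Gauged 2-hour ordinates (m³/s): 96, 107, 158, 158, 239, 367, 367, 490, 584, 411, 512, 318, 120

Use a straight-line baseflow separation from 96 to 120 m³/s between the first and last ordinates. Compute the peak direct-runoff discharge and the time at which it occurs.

Subtracting baseflow gives direct-runoff ordinates: 0.00, 9.00, 58.00, 56.00, 135.00, 261.00, 259.00, 380.00, 472.00, 297.00, 396.00, 200.00, 0.00 m³/s.
The maximum is 472.00 m³/s, occurring at the reading for t = 16 h.

Q_p = 472.00 m³/s at t = 16 h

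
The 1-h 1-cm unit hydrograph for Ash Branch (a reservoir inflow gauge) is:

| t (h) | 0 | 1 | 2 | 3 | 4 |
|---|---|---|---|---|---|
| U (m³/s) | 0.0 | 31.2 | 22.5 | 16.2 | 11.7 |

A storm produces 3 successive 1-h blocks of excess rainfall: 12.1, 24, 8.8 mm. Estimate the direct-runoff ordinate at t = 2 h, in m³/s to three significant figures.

By discrete convolution, Q_j = Σ (P_i / 10 mm) · U_{j−i}.
At t = 2 h (j=2): Q = (12.1/10)·22.5 + (24/10)·31.2 + (8.8/10)·0.0 = 102 m³/s.

Q ≈ 102 m³/s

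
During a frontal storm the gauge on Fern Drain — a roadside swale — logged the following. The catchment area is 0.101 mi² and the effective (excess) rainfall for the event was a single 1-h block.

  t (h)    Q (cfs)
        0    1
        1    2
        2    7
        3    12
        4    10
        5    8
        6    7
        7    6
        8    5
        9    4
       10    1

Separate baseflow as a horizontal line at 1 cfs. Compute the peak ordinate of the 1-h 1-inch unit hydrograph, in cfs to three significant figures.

Direct runoff: 0.0, 1.0, 6.0, 11.0, 9.0, 7.0, 6.0, 5.0, 4.0, 3.0, 0.0 cfs; ΣQ_DR = 52.00 cfs, peak = 11.0 cfs.
Runoff depth d = ΣQ_DR·Δt / A = 52.00 × 3600 / (0.101 mi²) = 0.7978 in.
The 1-inch UH is the DRH scaled by (1 in)/d, so U_p = 11.0 × 1/0.7978 = 13.8 cfs.

U_p ≈ 13.8 cfs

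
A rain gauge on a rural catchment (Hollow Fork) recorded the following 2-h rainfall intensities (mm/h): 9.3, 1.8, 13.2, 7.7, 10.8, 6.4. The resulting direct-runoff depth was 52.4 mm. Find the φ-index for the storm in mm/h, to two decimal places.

φ ≈ 4.24 mm/h

Only the 5 blocks with intensity above φ contribute runoff: 9.3, 13.2, 7.7, 10.8, 6.4 mm/h.
Σ(I−φ)·Δt = d  ⇒  (9.3+13.2+7.7+10.8+6.4 − 5φ)·2 = 52.4
φ = (47.40 − 52.4/2) / 5 = 4.24 mm/h.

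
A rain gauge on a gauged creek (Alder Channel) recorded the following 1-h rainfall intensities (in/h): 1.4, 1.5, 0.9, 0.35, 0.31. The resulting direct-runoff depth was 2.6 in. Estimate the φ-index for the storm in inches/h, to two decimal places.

Only the 3 blocks with intensity above φ contribute runoff: 1.4, 1.5, 0.9 in/h.
Σ(I−φ)·Δt = d  ⇒  (1.4+1.5+0.9 − 3φ)·1 = 2.6
φ = (3.800 − 2.6/1) / 3 = 0.40 in/h.

φ ≈ 0.40 in/h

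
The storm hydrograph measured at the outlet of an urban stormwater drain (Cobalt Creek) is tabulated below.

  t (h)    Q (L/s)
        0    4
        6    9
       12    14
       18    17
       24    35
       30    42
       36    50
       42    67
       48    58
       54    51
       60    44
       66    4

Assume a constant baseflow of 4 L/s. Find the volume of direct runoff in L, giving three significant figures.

Direct-runoff ordinates (Q − Q_b): 0.0, 5.0, 10.0, 13.0, 31.0, 38.0, 46.0, 63.0, 54.0, 47.0, 40.0, 0.0 L/s.
ΣQ_DR = 347.0 L/s.
With Δt = 6 h = 21600 s, V = ΣQ_DR · Δt = 347.0 × 21600 = 7.50 × 10^6 L.

V ≈ 7.50 × 10^6 L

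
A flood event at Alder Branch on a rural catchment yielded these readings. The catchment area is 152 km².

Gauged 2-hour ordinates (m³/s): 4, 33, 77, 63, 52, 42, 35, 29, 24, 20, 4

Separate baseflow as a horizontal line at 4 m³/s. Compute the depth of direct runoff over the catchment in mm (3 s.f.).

d ≈ 16.1 mm

Direct runoff: 0.0, 29.0, 73.0, 59.0, 48.0, 38.0, 31.0, 25.0, 20.0, 16.0, 0.0 m³/s; ΣQ_DR = 339.0 m³/s.
V = ΣQ_DR · Δt = 339.0 × 7200 s = 2.441 × 10^6 m³.
Over A = 152 km², depth = V / A = 16.1 mm.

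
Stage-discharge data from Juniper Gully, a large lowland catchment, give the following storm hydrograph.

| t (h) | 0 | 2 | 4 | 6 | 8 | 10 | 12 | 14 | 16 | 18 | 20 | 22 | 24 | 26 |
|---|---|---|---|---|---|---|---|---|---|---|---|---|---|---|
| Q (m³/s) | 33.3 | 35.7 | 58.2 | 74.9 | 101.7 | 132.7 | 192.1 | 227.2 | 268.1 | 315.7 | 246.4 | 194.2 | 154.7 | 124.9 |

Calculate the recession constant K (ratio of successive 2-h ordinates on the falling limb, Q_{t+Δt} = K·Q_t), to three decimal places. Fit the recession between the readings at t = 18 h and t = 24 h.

Using the recession-limb readings at t = 18 h and t = 24 h: Q falls from 315.7 to 154.7 m³/s over 3 intervals.
K = (Q₂/Q₁)^(1/3) = (154.7/315.7)^(1/3) = 0.788.

K ≈ 0.788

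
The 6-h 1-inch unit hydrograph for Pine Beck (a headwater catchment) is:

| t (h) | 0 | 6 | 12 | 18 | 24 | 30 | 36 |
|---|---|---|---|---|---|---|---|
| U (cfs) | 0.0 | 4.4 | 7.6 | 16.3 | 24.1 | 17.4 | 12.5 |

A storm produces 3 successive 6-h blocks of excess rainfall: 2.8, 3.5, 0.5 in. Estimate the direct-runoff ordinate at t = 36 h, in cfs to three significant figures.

By discrete convolution, Q_j = Σ (P_i / 1 in) · U_{j−i}.
At t = 36 h (j=6): Q = (2.8/1)·12.5 + (3.5/1)·17.4 + (0.5/1)·24.1 = 108 cfs.

Q ≈ 108 cfs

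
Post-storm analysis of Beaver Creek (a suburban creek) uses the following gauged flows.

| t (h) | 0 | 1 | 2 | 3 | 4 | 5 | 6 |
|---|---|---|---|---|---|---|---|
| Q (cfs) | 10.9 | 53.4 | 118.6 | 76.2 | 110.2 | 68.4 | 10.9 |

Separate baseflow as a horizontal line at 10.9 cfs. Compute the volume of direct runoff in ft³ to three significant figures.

V ≈ 1.34 × 10^6 ft³

Direct-runoff ordinates (Q − Q_b): 0.0, 42.5, 107.7, 65.3, 99.3, 57.5, 0.0 cfs.
ΣQ_DR = 372.3 cfs.
With Δt = 1 h = 3600 s, V = ΣQ_DR · Δt = 372.3 × 3600 = 1.34 × 10^6 ft³.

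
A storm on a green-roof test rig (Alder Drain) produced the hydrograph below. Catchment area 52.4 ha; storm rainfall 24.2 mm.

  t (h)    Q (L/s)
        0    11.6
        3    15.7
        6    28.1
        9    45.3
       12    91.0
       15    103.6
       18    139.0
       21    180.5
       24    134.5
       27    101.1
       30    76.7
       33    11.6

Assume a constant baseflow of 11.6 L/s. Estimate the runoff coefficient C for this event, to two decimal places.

ΣQ_DR = 799.5 L/s; V = ΣQ_DR·Δt = 8.635 × 10^6 L.
Runoff depth d = V / A = 16.48 mm.
C = d / P = 16.48 / 24.2 = 0.68.

C ≈ 0.68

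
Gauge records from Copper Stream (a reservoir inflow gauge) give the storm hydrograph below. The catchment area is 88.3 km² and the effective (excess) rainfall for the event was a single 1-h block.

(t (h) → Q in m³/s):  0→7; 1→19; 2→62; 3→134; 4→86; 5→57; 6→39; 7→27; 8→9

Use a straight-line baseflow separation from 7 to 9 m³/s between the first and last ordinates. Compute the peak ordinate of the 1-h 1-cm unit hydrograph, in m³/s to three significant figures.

Direct runoff: 0.00, 11.75, 54.50, 126.25, 78.00, 48.75, 30.50, 18.25, 0.00 m³/s; ΣQ_DR = 368.0 m³/s, peak = 126.25 m³/s.
Runoff depth d = ΣQ_DR·Δt / A = 368.0 × 3600 / (88.3 km²) = 15.00 mm.
The 1-cm UH is the DRH scaled by (10 mm)/d, so U_p = 126.25 × 10/15.00 = 84.1 m³/s.

U_p ≈ 84.1 m³/s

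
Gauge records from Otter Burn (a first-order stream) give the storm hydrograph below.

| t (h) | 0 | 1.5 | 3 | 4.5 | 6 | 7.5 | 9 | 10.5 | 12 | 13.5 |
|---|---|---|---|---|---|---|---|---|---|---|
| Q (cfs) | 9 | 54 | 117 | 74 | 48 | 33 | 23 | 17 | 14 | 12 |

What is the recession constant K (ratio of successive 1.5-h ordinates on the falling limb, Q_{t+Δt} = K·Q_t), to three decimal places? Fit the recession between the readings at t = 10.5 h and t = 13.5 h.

K ≈ 0.840

Using the recession-limb readings at t = 10.5 h and t = 13.5 h: Q falls from 17 to 12 cfs over 2 intervals.
K = (Q₂/Q₁)^(1/2) = (12/17)^(1/2) = 0.840.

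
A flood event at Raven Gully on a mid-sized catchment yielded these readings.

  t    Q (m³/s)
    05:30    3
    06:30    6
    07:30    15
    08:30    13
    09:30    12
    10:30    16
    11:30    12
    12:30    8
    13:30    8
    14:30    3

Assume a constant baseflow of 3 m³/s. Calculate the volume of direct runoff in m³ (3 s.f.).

Direct-runoff ordinates (Q − Q_b): 0.0, 3.0, 12.0, 10.0, 9.0, 13.0, 9.0, 5.0, 5.0, 0.0 m³/s.
ΣQ_DR = 66.00 m³/s.
With Δt = 1 h = 3600 s, V = ΣQ_DR · Δt = 66.00 × 3600 = 2.38 × 10^5 m³.

V ≈ 2.38 × 10^5 m³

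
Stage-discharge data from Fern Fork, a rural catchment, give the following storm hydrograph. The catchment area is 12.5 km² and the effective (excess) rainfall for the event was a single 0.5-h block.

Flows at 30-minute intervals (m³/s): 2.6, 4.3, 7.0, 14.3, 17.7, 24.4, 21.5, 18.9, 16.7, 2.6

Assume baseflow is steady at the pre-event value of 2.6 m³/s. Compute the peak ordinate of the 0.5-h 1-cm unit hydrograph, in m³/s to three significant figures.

U_p ≈ 14.6 m³/s

Direct runoff: 0.0, 1.7, 4.4, 11.7, 15.1, 21.8, 18.9, 16.3, 14.1, 0.0 m³/s; ΣQ_DR = 104.0 m³/s, peak = 21.8 m³/s.
Runoff depth d = ΣQ_DR·Δt / A = 104.0 × 1800 / (12.5 km²) = 14.98 mm.
The 1-cm UH is the DRH scaled by (10 mm)/d, so U_p = 21.8 × 10/14.98 = 14.6 m³/s.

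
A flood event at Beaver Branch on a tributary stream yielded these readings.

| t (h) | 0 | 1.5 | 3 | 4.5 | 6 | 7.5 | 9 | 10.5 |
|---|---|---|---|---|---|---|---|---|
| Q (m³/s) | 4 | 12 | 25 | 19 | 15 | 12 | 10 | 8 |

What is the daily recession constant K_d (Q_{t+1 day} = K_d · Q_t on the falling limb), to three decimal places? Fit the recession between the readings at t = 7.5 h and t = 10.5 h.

Between t = 7.5 h and t = 10.5 h the flow falls from 12 to 8 m³/s over 2×1.5 h = 3 h.
Per-interval ratio K = (8/12)^(1/2) = 0.8165; K_d = K^(24/1.5) = 0.039.

K_d ≈ 0.039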